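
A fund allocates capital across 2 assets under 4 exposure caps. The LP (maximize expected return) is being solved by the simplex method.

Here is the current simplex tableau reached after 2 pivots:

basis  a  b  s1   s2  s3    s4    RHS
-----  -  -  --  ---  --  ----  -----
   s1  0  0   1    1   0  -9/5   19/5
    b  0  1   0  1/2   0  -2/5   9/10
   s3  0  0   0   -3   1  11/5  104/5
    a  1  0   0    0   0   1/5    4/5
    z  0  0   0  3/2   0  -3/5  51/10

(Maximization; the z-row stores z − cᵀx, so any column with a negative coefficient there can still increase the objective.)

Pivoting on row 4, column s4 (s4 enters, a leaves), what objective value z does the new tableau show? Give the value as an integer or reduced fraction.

15/2

Minimum ratio for s4: (4/5)/(1/5) = 4.
z changes by −(z-row coeff of s4)·ratio = −(-3/5)·4 = 12/5.
New z = 51/10 + (12/5) = 15/2.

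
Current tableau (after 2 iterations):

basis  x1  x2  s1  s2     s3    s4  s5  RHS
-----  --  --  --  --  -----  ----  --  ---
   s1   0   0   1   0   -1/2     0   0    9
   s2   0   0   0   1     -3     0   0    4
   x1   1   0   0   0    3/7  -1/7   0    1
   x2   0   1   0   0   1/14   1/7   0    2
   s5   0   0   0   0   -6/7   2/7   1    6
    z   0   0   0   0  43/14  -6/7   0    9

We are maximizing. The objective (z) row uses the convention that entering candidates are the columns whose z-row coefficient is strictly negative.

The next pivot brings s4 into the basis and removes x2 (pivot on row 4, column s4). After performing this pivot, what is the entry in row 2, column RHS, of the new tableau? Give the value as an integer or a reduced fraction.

4

Pivot element is row 4, column s4: 1/7.
Normalize row 4: new (row 4, RHS) = 2/(1/7) = 14.
row 2 ← row 2 − 0·(new row 4): 4 − 0·14 = 4.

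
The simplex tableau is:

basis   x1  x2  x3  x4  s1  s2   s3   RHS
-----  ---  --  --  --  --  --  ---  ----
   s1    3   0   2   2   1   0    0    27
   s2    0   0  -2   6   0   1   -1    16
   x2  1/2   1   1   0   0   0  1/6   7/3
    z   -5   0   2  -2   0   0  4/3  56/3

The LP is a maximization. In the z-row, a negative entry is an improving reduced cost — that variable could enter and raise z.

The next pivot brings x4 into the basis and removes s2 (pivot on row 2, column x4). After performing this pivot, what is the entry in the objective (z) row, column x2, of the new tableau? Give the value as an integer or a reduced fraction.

Pivot element is row 2, column x4: 6.
Normalize row 2: new (row 2, x2) = 0/6 = 0.
z-row ← z-row − (-2)·(new row 2): 0 − (-2)·0 = 0.

0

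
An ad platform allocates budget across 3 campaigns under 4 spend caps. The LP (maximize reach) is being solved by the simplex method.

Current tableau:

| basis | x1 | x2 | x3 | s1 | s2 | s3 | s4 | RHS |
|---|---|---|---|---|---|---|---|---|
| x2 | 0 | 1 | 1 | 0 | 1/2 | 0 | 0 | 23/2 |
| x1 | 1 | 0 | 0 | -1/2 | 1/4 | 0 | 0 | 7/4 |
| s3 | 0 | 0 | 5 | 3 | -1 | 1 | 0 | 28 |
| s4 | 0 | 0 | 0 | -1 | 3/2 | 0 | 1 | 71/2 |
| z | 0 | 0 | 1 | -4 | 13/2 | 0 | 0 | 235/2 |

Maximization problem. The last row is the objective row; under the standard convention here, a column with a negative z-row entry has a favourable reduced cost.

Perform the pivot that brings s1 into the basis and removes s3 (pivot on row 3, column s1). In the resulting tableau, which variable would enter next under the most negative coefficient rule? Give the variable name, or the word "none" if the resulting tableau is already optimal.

none

Pivot element 3. New z-row = old z-row − (-4)·(row 3/3).
Updated z-row coefficients: x1: 0, x2: 0, x3: 23/3, s1: 0, s2: 31/6, s3: 4/3, s4: 0.
No coefficient is strictly negative; the tableau after this pivot is optimal.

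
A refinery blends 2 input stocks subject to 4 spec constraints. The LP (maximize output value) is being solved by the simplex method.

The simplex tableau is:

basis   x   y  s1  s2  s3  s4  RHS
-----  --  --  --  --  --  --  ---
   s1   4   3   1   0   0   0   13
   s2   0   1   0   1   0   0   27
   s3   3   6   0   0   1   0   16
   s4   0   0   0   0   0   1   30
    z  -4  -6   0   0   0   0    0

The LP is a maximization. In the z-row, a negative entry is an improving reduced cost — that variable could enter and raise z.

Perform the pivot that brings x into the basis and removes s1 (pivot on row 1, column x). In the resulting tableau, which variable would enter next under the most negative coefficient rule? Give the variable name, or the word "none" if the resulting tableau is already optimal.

y

Pivot element 4. New z-row = old z-row − (-4)·(row 1/4).
Updated z-row coefficients: x: 0, y: -3, s1: 1, s2: 0, s3: 0, s4: 0.
The most negative is -3 in column y, so y would enter next.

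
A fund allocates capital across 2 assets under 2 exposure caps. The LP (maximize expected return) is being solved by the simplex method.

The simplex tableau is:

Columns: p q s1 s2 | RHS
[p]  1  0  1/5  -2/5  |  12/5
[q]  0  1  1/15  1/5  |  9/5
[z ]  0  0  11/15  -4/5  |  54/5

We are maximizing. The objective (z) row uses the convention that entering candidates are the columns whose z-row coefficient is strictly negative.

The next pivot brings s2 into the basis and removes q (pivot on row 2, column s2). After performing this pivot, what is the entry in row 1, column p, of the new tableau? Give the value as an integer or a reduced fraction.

1

Pivot element is row 2, column s2: 1/5.
Normalize row 2: new (row 2, p) = 0/(1/5) = 0.
row 1 ← row 1 − (-2/5)·(new row 2): 1 − (-2/5)·0 = 1.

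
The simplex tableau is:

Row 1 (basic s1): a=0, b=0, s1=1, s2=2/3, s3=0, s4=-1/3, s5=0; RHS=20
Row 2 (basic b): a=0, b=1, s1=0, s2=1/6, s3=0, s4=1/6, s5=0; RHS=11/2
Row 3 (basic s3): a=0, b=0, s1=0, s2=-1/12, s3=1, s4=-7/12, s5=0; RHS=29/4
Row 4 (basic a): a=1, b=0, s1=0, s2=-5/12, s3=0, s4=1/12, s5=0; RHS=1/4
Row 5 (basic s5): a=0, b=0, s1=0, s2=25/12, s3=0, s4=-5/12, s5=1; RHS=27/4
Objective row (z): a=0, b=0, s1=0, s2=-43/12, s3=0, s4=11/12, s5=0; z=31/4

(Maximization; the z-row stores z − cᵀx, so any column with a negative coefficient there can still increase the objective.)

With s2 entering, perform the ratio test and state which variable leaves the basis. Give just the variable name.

Ratios: row 1 (s1): 20/(2/3) = 30; row 2 (b): (11/2)/(1/6) = 33; row 3 (s3): entry -1/12 ≤ 0, skip; row 4 (a): entry -5/12 ≤ 0, skip; row 5 (s5): (27/4)/(25/12) = 81/25.
Minimum ratio 81/25 is in the s5 row, so s5 leaves.

s5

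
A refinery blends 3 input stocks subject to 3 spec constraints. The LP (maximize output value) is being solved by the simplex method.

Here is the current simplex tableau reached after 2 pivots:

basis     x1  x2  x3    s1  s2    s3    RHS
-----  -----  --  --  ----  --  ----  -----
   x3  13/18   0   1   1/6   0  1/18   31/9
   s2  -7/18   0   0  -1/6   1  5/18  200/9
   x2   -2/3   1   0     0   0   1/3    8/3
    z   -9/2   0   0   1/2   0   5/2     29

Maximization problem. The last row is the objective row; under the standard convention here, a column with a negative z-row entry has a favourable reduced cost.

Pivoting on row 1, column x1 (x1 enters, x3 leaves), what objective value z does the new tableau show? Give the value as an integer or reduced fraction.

Minimum ratio for x1: (31/9)/(13/18) = 62/13.
z changes by −(z-row coeff of x1)·ratio = −(-9/2)·(62/13) = 279/13.
New z = 29 + (279/13) = 656/13.

656/13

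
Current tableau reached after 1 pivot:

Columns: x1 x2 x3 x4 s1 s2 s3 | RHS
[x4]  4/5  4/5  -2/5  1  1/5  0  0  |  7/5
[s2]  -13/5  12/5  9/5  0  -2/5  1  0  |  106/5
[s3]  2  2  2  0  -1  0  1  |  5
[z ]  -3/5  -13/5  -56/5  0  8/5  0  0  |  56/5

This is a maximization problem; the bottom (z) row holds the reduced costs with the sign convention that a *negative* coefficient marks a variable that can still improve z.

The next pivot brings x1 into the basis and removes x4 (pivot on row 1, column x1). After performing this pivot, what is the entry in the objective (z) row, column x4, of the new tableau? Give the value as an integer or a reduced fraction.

Pivot element is row 1, column x1: 4/5.
Normalize row 1: new (row 1, x4) = 1/(4/5) = 5/4.
z-row ← z-row − (-3/5)·(new row 1): 0 − (-3/5)·(5/4) = 3/4.

3/4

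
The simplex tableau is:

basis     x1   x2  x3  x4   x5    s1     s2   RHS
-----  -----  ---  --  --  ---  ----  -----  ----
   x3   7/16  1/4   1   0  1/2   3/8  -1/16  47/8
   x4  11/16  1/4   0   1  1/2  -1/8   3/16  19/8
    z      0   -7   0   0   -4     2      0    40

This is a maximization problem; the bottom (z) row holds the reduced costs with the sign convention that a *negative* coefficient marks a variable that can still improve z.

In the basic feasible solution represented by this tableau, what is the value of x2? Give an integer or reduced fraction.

0

x2 is nonbasic (not in the basis column), so its value in the current BFS is 0.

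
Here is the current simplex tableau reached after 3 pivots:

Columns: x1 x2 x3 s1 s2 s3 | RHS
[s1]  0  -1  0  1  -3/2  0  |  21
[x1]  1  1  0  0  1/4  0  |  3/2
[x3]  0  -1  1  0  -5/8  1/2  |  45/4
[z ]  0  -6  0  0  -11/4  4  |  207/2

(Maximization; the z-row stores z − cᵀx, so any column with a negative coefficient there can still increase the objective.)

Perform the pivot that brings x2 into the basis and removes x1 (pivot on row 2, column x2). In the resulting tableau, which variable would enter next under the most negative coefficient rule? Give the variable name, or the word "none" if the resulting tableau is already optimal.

s2

Pivot element 1. New z-row = old z-row − (-6)·(row 2/1).
Updated z-row coefficients: x1: 6, x2: 0, x3: 0, s1: 0, s2: -5/4, s3: 4.
The most negative is -5/4 in column s2, so s2 would enter next.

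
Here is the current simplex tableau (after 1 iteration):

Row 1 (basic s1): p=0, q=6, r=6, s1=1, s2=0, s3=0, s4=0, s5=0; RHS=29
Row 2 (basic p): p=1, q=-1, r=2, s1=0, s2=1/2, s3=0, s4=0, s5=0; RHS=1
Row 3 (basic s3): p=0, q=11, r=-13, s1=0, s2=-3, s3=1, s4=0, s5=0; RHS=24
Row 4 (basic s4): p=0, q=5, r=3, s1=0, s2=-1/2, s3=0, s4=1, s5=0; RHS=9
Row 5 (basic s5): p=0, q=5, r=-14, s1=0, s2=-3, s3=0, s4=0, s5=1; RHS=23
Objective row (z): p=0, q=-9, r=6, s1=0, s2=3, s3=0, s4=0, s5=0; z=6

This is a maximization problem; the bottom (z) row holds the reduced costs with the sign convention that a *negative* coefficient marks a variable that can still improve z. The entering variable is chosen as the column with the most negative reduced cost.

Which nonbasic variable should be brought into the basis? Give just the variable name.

Objective-row coefficients: p: 0, q: -9, r: 6, s1: 0, s2: 3, s3: 0, s4: 0, s5: 0.
The most negative is -9 in column q, so q enters.

q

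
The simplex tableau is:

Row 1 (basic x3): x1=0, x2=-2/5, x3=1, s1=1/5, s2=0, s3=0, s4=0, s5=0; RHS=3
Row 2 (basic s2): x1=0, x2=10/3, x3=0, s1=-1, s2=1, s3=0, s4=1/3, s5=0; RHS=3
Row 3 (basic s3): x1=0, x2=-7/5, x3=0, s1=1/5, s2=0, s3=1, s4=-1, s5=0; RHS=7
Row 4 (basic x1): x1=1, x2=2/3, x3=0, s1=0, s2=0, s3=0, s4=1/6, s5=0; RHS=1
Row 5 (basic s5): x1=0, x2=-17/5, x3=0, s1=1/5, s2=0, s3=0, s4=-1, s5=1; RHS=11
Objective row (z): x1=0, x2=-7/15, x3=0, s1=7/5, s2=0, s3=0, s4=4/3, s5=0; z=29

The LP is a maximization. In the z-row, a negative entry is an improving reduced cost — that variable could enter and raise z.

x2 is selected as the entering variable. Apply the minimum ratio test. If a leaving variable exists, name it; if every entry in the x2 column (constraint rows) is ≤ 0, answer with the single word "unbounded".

s2

Ratios: row 1 (x3): entry -2/5 ≤ 0, skip; row 2 (s2): 3/(10/3) = 9/10; row 3 (s3): entry -7/5 ≤ 0, skip; row 4 (x1): 1/(2/3) = 3/2; row 5 (s5): entry -17/5 ≤ 0, skip.
Minimum ratio is in the s2 row, so s2 leaves.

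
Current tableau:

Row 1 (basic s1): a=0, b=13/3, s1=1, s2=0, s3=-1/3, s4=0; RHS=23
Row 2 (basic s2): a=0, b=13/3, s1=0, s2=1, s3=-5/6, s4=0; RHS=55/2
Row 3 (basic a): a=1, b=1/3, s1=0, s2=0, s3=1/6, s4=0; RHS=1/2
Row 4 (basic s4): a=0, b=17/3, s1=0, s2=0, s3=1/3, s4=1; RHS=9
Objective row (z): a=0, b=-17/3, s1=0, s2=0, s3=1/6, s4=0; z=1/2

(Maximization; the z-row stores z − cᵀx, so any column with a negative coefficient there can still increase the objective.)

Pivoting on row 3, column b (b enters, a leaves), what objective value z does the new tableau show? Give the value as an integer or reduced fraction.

9

Minimum ratio for b: (1/2)/(1/3) = 3/2.
z changes by −(z-row coeff of b)·ratio = −(-17/3)·(3/2) = 17/2.
New z = 1/2 + (17/2) = 9.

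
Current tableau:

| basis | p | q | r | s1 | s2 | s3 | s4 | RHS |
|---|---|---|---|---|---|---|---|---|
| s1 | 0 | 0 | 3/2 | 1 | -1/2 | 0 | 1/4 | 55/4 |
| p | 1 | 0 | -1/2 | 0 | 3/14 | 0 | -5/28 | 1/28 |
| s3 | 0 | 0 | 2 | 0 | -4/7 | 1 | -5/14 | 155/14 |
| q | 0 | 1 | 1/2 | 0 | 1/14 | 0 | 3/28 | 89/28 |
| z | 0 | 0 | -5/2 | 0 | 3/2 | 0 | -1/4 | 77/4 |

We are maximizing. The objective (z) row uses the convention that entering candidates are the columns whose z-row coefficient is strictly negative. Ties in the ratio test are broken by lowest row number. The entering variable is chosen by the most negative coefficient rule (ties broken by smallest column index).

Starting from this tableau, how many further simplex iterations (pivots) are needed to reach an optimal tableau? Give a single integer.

pivot: r in, s3 out → z = 1853/56
pivot: s4 in, q out → z = 380/11
No improving column remains; optimal.

2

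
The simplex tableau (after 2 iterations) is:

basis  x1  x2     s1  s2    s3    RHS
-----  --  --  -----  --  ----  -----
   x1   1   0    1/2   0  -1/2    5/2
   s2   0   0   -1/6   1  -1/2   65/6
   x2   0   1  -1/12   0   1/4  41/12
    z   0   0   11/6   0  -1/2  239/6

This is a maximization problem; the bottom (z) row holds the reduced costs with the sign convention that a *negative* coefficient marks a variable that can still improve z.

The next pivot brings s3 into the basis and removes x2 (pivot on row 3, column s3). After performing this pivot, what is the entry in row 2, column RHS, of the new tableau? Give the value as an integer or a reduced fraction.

Pivot element is row 3, column s3: 1/4.
Normalize row 3: new (row 3, RHS) = (41/12)/(1/4) = 41/3.
row 2 ← row 2 − (-1/2)·(new row 3): 65/6 − (-1/2)·(41/3) = 53/3.

53/3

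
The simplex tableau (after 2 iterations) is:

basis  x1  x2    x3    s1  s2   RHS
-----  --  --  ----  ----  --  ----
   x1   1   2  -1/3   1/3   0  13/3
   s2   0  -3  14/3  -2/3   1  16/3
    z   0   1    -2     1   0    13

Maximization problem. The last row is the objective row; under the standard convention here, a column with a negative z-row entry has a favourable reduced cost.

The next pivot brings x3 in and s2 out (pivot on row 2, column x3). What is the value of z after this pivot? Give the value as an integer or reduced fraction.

Minimum ratio for x3: (16/3)/(14/3) = 8/7.
z changes by −(z-row coeff of x3)·ratio = −(-2)·(8/7) = 16/7.
New z = 13 + (16/7) = 107/7.

107/7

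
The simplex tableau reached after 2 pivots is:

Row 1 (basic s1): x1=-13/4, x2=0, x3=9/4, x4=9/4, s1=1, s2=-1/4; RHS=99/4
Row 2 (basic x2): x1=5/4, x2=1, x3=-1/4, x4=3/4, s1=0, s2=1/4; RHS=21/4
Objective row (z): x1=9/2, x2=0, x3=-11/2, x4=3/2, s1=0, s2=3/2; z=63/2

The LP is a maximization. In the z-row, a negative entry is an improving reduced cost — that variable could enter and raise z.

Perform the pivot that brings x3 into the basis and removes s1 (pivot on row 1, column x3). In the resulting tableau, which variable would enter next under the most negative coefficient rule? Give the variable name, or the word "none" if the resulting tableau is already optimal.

x1

Pivot element 9/4. New z-row = old z-row − (-11/2)·(row 1/(9/4)).
Updated z-row coefficients: x1: -31/9, x2: 0, x3: 0, x4: 7, s1: 22/9, s2: 8/9.
The most negative is -31/9 in column x1, so x1 would enter next.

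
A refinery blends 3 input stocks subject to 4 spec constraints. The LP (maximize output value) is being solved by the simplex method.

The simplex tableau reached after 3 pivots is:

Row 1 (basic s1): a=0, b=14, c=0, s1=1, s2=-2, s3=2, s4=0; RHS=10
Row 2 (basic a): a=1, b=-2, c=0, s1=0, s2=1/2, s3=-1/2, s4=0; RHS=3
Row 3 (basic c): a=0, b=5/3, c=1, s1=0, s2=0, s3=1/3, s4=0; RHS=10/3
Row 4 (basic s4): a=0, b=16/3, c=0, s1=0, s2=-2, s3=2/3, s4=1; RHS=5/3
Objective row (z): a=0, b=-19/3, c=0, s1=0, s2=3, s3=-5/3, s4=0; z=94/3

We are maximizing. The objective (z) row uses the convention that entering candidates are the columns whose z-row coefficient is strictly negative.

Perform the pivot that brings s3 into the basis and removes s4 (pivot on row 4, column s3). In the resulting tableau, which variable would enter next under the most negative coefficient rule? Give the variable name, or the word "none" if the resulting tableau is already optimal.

s2

Pivot element 2/3. New z-row = old z-row − (-5/3)·(row 4/(2/3)).
Updated z-row coefficients: a: 0, b: 7, c: 0, s1: 0, s2: -2, s3: 0, s4: 5/2.
The most negative is -2 in column s2, so s2 would enter next.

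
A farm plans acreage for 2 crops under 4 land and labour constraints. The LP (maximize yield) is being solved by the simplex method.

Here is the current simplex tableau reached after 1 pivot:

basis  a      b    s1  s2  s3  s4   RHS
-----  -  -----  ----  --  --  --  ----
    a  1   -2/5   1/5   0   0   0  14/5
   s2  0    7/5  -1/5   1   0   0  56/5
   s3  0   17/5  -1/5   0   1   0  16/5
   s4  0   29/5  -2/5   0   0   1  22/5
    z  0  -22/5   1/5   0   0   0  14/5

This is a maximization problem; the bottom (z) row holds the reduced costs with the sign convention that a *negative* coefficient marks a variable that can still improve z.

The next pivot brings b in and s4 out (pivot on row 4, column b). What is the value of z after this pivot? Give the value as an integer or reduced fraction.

Minimum ratio for b: (22/5)/(29/5) = 22/29.
z changes by −(z-row coeff of b)·ratio = −(-22/5)·(22/29) = 484/145.
New z = 14/5 + (484/145) = 178/29.

178/29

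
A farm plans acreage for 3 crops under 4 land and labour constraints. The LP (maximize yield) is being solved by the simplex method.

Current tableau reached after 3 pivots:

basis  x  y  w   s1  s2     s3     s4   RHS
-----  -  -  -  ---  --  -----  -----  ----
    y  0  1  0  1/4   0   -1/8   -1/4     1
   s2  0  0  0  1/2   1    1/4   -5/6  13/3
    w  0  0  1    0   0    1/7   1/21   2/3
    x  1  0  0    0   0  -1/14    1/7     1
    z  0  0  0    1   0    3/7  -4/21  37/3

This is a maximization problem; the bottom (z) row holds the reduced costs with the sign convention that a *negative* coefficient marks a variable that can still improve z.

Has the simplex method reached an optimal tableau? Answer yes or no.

Column s4 has objective-row coefficient -4/21, which is negative; an improving pivot exists, so not yet optimal.

no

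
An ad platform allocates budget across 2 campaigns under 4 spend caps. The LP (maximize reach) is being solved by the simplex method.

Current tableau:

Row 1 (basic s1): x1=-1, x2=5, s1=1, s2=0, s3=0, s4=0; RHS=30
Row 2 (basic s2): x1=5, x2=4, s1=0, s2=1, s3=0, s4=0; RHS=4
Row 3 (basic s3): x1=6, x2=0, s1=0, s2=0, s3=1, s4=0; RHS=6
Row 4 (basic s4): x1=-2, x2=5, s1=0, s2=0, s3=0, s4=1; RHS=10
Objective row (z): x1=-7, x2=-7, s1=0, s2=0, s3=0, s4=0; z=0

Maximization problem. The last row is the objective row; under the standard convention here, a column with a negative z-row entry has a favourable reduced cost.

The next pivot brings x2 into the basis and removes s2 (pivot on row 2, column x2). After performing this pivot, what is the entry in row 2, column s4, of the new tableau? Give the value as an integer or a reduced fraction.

0

Pivot element is row 2, column x2: 4.
Normalize row 2: new (row 2, s4) = 0/4 = 0.
Row 2 is the pivot row, so the entry is 0.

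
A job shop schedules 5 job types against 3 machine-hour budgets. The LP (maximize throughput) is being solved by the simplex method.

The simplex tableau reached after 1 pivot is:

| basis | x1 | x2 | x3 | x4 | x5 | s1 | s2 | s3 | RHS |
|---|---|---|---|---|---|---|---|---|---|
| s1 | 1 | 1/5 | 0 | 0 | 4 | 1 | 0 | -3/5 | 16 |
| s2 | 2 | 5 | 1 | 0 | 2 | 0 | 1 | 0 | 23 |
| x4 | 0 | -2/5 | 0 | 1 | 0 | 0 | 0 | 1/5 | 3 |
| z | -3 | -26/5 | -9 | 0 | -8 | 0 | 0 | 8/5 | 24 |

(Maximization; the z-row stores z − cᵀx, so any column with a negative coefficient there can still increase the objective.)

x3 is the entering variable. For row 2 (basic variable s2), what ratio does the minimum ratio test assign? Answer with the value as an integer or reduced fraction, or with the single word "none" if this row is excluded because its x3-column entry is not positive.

Ratio = RHS / (x3 entry) = 23 / 1 = 23.

23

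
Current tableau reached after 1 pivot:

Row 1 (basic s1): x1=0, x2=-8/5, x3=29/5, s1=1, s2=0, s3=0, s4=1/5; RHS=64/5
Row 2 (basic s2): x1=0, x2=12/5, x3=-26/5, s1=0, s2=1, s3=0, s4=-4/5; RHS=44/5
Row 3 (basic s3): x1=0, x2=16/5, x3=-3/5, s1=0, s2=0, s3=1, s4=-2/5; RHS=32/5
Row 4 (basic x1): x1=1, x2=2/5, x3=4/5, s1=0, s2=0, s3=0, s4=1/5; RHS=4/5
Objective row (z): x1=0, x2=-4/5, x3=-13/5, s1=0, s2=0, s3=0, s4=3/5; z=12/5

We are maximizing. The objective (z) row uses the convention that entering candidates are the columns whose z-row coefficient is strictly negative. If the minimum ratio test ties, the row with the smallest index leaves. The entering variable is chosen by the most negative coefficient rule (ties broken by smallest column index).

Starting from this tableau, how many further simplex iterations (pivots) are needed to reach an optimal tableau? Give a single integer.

1

pivot: x3 in, x1 out → z = 5
No improving column remains; optimal.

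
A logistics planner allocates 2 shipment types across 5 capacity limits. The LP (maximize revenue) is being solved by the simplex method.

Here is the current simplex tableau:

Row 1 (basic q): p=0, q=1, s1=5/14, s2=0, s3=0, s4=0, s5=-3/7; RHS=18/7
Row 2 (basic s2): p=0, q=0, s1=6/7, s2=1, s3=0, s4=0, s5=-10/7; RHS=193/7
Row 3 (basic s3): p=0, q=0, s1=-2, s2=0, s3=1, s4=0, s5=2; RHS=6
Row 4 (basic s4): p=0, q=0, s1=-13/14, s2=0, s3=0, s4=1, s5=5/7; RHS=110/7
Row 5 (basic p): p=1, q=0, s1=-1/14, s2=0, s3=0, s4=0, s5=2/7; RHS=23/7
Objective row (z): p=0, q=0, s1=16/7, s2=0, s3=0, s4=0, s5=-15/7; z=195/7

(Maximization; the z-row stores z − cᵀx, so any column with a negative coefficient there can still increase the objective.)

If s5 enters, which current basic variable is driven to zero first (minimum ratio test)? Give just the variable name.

Ratios: row 1 (q): entry -3/7 ≤ 0, skip; row 2 (s2): entry -10/7 ≤ 0, skip; row 3 (s3): 6/2 = 3; row 4 (s4): (110/7)/(5/7) = 22; row 5 (p): (23/7)/(2/7) = 23/2.
Minimum ratio 3 is in the s3 row, so s3 leaves.

s3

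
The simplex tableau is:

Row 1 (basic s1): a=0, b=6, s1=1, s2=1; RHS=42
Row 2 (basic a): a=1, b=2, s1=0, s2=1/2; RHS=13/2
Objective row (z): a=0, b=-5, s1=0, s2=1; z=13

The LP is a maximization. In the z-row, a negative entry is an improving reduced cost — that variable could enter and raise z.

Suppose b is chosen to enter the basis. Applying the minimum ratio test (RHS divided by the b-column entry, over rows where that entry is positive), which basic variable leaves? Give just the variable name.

a

Ratios: row 1 (s1): 42/6 = 7; row 2 (a): (13/2)/2 = 13/4.
Minimum ratio 13/4 is in the a row, so a leaves.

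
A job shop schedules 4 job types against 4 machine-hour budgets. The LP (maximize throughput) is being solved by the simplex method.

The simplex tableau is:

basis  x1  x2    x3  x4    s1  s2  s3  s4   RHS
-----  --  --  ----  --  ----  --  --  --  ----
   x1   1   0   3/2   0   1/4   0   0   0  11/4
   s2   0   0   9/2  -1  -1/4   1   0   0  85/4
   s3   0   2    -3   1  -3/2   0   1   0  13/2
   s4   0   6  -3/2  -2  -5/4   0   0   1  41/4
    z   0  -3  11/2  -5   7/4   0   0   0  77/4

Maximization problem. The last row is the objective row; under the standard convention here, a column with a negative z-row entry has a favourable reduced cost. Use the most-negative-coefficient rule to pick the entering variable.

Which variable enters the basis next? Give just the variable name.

x4

Objective-row coefficients: x1: 0, x2: -3, x3: 11/2, x4: -5, s1: 7/4, s2: 0, s3: 0, s4: 0.
The most negative is -5 in column x4, so x4 enters.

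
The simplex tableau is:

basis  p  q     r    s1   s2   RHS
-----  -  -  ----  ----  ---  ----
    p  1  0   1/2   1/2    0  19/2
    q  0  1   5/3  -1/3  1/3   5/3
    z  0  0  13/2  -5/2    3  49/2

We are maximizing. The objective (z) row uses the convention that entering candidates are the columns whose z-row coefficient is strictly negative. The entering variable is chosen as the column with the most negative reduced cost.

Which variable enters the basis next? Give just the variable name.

Objective-row coefficients: p: 0, q: 0, r: 13/2, s1: -5/2, s2: 3.
The most negative is -5/2 in column s1, so s1 enters.

s1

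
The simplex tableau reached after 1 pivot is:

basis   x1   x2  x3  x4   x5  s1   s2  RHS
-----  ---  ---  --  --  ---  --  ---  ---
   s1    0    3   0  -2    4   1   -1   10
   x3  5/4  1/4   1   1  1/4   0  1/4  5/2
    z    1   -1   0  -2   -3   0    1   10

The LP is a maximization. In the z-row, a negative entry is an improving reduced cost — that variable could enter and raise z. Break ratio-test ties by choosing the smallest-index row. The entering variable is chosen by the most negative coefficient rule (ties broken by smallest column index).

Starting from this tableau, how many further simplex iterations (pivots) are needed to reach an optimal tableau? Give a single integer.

pivot: x5 in, s1 out → z = 35/2
pivot: x4 in, x3 out → z = 70/3
No improving column remains; optimal.

2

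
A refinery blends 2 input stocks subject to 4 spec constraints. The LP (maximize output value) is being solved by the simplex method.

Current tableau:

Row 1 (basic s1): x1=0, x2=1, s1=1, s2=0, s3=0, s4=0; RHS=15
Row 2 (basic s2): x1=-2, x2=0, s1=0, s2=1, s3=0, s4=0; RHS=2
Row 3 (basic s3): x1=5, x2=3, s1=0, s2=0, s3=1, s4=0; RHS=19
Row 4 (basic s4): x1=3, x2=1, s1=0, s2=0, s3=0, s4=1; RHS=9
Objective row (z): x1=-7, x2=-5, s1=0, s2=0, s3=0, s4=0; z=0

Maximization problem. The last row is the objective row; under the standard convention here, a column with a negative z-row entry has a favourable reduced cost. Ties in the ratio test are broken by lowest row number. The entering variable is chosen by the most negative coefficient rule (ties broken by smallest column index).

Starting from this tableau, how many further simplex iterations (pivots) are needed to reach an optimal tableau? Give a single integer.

pivot: x1 in, s4 out → z = 21
pivot: x2 in, s3 out → z = 29
pivot: s4 in, x1 out → z = 95/3
No improving column remains; optimal.

3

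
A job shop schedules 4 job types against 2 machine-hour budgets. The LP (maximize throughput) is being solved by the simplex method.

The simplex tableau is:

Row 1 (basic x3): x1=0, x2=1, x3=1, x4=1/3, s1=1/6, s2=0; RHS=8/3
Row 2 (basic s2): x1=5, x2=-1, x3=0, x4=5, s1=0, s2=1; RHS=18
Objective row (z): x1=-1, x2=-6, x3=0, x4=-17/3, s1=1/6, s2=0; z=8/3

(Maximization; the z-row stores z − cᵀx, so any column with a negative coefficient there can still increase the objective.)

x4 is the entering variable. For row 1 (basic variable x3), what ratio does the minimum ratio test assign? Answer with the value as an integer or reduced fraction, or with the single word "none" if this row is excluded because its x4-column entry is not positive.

8

Ratio = RHS / (x4 entry) = (8/3) / (1/3) = 8.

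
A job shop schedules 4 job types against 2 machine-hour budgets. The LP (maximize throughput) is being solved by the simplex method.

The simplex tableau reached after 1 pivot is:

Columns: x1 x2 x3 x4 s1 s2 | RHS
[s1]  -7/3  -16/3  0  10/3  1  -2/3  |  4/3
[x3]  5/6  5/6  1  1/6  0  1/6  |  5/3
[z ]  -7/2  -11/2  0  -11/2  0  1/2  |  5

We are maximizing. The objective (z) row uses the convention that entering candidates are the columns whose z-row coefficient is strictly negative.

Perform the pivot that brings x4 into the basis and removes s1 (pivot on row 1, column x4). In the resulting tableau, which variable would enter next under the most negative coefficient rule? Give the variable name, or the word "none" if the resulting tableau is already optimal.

Pivot element 10/3. New z-row = old z-row − (-11/2)·(row 1/(10/3)).
Updated z-row coefficients: x1: -147/20, x2: -143/10, x3: 0, x4: 0, s1: 33/20, s2: -3/5.
The most negative is -143/10 in column x2, so x2 would enter next.

x2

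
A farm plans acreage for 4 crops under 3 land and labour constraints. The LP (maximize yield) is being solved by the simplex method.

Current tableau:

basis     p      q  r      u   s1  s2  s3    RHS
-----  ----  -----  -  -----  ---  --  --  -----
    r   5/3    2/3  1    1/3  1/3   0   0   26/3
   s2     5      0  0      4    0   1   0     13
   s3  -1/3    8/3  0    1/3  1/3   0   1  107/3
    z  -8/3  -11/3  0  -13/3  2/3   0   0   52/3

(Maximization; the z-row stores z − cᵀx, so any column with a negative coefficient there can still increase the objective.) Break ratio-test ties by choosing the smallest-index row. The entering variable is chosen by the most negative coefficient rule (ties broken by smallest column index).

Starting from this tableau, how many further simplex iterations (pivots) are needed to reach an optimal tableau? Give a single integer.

2

pivot: u in, s2 out → z = 377/12
pivot: q in, r out → z = 585/8
No improving column remains; optimal.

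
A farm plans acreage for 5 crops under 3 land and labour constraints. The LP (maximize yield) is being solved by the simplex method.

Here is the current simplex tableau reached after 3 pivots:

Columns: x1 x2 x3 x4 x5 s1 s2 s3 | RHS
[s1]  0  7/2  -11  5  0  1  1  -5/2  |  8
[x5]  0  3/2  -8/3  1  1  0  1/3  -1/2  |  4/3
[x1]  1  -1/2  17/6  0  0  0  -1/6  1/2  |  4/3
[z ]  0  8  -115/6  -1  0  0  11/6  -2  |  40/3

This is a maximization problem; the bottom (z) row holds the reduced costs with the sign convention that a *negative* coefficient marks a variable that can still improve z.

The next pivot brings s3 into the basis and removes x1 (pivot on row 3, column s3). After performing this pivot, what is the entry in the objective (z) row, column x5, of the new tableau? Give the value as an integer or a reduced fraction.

Pivot element is row 3, column s3: 1/2.
Normalize row 3: new (row 3, x5) = 0/(1/2) = 0.
z-row ← z-row − (-2)·(new row 3): 0 − (-2)·0 = 0.

0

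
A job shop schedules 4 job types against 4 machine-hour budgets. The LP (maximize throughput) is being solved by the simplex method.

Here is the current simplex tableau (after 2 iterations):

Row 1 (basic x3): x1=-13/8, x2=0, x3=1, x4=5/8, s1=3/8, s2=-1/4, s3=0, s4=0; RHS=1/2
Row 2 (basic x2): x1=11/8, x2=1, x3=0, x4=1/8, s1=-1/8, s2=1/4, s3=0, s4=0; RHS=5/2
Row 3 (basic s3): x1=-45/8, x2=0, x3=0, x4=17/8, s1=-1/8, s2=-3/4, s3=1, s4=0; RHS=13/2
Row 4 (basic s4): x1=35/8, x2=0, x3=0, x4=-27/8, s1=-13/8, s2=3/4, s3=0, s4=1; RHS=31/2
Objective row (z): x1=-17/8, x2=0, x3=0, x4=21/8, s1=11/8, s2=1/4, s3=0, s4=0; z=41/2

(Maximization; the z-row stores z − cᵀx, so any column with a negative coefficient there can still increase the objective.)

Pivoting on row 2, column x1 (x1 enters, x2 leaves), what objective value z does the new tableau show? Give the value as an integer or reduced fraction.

Minimum ratio for x1: (5/2)/(11/8) = 20/11.
z changes by −(z-row coeff of x1)·ratio = −(-17/8)·(20/11) = 85/22.
New z = 41/2 + (85/22) = 268/11.

268/11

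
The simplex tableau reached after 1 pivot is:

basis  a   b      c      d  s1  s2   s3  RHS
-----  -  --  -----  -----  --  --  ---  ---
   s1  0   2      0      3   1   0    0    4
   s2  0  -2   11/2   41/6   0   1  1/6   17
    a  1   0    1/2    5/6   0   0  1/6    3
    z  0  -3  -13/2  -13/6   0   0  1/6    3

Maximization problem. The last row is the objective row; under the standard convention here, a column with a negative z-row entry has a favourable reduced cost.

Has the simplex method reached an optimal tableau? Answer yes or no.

no

Column b has objective-row coefficient -3, which is negative; an improving pivot exists, so not yet optimal.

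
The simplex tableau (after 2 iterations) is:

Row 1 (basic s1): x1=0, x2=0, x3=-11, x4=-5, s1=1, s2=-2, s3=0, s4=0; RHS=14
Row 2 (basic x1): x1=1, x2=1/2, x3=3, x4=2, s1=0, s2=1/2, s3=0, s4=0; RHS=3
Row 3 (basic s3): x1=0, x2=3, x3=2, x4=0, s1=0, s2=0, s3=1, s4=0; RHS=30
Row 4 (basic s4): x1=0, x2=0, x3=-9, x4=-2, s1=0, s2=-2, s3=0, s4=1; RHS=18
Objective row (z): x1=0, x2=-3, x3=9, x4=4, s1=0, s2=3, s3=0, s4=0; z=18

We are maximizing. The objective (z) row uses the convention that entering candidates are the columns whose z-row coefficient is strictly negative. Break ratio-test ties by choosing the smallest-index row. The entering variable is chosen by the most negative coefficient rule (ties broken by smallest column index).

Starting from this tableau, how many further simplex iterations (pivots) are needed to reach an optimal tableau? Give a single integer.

pivot: x2 in, x1 out → z = 36
No improving column remains; optimal.

1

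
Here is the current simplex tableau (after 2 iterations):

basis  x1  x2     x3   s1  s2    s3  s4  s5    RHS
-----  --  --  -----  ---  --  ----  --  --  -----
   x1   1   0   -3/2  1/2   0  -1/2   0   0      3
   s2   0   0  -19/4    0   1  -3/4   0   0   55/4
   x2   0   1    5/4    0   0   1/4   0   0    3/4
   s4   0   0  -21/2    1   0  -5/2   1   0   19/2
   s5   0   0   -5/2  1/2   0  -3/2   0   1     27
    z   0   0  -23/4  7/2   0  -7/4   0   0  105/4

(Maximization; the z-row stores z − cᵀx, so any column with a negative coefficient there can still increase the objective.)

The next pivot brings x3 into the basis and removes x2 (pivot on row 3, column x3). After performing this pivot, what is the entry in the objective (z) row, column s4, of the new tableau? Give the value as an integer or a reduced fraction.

0

Pivot element is row 3, column x3: 5/4.
Normalize row 3: new (row 3, s4) = 0/(5/4) = 0.
z-row ← z-row − (-23/4)·(new row 3): 0 − (-23/4)·0 = 0.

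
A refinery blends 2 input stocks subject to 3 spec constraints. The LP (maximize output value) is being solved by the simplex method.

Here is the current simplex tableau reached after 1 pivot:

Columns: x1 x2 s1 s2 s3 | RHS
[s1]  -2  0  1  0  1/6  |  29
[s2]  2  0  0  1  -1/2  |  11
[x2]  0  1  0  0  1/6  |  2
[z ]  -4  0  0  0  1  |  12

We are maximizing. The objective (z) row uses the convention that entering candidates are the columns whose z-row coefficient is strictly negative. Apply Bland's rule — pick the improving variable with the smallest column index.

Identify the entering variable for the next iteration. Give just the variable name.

Objective-row coefficients: x1: -4, x2: 0, s1: 0, s2: 0, s3: 1.
Improving columns: x1. Bland's rule picks the smallest column index → x1.

x1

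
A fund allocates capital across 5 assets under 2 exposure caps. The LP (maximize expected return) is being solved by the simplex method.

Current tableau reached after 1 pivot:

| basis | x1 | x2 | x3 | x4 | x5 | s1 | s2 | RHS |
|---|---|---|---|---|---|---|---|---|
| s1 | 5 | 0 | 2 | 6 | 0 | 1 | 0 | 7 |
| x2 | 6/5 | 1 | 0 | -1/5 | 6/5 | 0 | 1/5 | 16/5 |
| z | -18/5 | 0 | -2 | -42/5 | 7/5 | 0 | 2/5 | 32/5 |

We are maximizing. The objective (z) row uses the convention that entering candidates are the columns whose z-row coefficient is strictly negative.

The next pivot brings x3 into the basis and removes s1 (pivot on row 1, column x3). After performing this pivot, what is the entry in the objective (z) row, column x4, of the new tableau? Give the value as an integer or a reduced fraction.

-12/5

Pivot element is row 1, column x3: 2.
Normalize row 1: new (row 1, x4) = 6/2 = 3.
z-row ← z-row − (-2)·(new row 1): -42/5 − (-2)·3 = -12/5.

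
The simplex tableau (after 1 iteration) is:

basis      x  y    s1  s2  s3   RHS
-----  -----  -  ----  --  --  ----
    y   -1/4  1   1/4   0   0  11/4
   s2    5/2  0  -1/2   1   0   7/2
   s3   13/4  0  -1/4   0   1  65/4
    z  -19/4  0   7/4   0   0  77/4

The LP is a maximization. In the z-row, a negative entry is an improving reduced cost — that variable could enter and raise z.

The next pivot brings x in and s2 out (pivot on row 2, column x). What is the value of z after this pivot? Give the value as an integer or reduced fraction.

Minimum ratio for x: (7/2)/(5/2) = 7/5.
z changes by −(z-row coeff of x)·ratio = −(-19/4)·(7/5) = 133/20.
New z = 77/4 + (133/20) = 259/10.

259/10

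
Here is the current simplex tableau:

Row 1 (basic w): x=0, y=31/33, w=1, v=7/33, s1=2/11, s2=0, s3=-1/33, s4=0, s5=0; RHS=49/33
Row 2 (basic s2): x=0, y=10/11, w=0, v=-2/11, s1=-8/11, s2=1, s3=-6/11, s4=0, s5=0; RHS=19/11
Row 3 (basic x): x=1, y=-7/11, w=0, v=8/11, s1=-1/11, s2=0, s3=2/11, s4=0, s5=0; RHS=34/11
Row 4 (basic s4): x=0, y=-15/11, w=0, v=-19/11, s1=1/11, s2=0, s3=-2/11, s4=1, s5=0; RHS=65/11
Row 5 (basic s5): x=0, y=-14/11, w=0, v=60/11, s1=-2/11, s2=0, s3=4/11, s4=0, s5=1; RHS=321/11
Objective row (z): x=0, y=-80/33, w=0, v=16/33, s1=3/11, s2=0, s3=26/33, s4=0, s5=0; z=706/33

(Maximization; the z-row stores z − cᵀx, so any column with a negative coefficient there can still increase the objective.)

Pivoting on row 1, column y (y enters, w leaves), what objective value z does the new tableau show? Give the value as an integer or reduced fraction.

Minimum ratio for y: (49/33)/(31/33) = 49/31.
z changes by −(z-row coeff of y)·ratio = −(-80/33)·(49/31) = 3920/1023.
New z = 706/33 + (3920/1023) = 782/31.

782/31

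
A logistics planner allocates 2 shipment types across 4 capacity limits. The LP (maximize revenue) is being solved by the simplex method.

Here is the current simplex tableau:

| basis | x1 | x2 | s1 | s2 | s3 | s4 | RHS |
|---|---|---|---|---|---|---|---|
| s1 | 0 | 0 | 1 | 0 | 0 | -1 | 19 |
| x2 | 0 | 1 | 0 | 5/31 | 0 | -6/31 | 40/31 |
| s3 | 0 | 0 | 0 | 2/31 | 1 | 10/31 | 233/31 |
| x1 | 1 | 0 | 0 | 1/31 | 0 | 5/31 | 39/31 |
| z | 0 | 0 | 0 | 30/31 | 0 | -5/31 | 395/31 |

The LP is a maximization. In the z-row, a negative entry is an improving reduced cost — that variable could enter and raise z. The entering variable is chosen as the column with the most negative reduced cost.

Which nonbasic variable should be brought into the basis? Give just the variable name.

Objective-row coefficients: x1: 0, x2: 0, s1: 0, s2: 30/31, s3: 0, s4: -5/31.
The most negative is -5/31 in column s4, so s4 enters.

s4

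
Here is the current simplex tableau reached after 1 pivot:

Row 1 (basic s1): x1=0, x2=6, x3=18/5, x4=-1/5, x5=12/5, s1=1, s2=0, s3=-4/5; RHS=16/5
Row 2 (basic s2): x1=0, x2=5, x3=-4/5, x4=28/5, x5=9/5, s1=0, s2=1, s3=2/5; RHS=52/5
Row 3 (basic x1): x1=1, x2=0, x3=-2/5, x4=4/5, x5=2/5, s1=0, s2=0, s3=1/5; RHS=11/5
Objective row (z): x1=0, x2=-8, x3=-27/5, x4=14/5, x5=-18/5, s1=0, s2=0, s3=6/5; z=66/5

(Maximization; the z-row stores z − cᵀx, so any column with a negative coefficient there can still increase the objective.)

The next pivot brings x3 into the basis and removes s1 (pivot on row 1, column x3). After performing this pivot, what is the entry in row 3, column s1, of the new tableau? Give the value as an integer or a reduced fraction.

1/9

Pivot element is row 1, column x3: 18/5.
Normalize row 1: new (row 1, s1) = 1/(18/5) = 5/18.
row 3 ← row 3 − (-2/5)·(new row 1): 0 − (-2/5)·(5/18) = 1/9.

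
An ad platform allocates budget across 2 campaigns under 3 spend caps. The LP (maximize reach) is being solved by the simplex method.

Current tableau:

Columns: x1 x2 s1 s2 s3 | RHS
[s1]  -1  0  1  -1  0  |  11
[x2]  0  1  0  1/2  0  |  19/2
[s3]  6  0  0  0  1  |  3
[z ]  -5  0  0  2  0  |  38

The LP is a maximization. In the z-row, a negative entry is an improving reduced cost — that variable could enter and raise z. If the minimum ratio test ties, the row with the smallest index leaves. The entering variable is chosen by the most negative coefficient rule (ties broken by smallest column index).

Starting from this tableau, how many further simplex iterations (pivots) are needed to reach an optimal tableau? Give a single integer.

1

pivot: x1 in, s3 out → z = 81/2
No improving column remains; optimal.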